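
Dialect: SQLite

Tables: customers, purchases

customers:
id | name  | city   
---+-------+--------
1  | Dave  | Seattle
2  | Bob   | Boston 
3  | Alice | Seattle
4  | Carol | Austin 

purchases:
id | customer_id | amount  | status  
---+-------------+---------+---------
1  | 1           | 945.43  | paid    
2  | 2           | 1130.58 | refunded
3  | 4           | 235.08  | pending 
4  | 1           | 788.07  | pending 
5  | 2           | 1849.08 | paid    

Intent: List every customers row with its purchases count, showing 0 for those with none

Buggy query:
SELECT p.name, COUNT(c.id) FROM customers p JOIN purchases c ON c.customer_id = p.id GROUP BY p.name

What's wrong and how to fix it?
Bug: INNER JOIN drops customers rows that have no matching purchases rows

Fix: Switch to LEFT JOIN to retain unmatched parent rows

Corrected query:
SELECT p.name, COUNT(c.id) FROM customers p LEFT JOIN purchases c ON c.customer_id = p.id GROUP BY p.name

Result:
name  | COUNT(c.id)
------+------------
Alice | 0          
Bob   | 2          
Carol | 1          
Dave  | 2          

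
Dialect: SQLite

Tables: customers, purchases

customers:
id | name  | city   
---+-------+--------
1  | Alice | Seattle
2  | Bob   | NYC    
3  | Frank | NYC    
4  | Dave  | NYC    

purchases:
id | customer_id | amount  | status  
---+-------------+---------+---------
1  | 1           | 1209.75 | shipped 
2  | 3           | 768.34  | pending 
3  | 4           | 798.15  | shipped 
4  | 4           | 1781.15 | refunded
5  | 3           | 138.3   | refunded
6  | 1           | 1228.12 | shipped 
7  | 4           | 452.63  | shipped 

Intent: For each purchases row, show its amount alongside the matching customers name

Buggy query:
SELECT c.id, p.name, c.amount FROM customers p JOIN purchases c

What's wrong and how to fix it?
Bug: JOIN with no ON clause produces a cartesian product; every purchases row pairs with every customers row

Fix: Specify the join condition linking the foreign key to the parent id

Corrected query:
SELECT c.id, p.name, c.amount FROM customers p JOIN purchases c ON c.customer_id = p.id

Result:
id | name  | amount 
---+-------+--------
1  | Alice | 1209.75
2  | Frank | 768.34 
3  | Dave  | 798.15 
4  | Dave  | 1781.15
5  | Frank | 138.3  
6  | Alice | 1228.12
7  | Dave  | 452.63 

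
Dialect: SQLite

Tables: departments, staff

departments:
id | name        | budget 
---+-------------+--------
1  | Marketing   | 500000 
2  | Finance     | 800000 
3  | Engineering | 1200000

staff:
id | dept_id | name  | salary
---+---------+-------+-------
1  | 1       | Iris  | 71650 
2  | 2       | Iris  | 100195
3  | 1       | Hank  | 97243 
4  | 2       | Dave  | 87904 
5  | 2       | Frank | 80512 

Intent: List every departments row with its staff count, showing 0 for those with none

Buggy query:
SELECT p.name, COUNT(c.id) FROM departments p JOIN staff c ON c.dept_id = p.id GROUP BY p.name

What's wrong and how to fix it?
Bug: INNER JOIN drops departments rows that have no matching staff rows

Fix: Switch to LEFT JOIN to retain unmatched parent rows

Corrected query:
SELECT p.name, COUNT(c.id) FROM departments p LEFT JOIN staff c ON c.dept_id = p.id GROUP BY p.name

Result:
name        | COUNT(c.id)
------------+------------
Engineering | 0          
Finance     | 3          
Marketing   | 2          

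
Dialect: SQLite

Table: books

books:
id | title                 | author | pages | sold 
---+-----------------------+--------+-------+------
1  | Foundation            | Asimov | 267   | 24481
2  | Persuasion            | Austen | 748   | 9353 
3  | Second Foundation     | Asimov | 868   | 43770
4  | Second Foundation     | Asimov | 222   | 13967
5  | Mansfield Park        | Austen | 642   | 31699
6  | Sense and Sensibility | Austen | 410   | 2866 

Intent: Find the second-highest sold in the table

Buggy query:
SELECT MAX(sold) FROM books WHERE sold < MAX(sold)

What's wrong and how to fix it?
Bug: MAX(sold) on the right of the comparison is an aggregate-in-WHERE error

Fix: Put the inner MAX in a scalar subquery

Corrected query:
SELECT MAX(sold) FROM books WHERE sold < (SELECT MAX(sold) FROM books)

Result:
MAX(sold)
---------
31699    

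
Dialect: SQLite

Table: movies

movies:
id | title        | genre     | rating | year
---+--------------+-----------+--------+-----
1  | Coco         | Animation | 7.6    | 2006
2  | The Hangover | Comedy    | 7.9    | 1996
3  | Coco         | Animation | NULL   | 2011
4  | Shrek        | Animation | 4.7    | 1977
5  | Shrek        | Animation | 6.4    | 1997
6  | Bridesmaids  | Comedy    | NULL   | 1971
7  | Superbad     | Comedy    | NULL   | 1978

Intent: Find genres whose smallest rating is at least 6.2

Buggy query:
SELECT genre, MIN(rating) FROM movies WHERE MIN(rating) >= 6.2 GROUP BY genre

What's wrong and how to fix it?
Bug: MIN() in WHERE is a misuse of aggregate

Fix: Replace WHERE with HAVING after the GROUP BY

Corrected query:
SELECT genre, MIN(rating) FROM movies GROUP BY genre HAVING MIN(rating) >= 6.2

Result:
genre  | MIN(rating)
-------+------------
Comedy | 7.9        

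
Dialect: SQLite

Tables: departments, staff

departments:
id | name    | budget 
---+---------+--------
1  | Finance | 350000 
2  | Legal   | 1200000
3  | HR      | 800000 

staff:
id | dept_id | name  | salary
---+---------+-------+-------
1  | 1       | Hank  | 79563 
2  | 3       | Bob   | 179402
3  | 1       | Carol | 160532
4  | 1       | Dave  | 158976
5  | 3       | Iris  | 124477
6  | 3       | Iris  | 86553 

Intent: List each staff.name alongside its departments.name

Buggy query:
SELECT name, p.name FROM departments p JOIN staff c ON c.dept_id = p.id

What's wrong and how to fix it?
Bug: 'name' exists in both joined tables, so the database can't tell which one is meant

Fix: Prefix ambiguous columns with the table alias

Corrected query:
SELECT c.name, p.name FROM departments p JOIN staff c ON c.dept_id = p.id

Result:
name  | name   
------+--------
Hank  | Finance
Bob   | HR     
Carol | Finance
Dave  | Finance
Iris  | HR     
Iris  | HR     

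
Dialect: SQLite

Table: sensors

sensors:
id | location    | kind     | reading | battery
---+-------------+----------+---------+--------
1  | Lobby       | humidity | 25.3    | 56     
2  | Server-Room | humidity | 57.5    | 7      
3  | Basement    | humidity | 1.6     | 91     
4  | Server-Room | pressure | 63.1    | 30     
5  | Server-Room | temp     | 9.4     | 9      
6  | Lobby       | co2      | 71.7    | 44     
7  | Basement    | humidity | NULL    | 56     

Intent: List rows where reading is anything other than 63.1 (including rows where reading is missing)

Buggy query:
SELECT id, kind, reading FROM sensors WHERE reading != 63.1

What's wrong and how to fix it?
Bug: Inequality against NULL is unknown, not true; rows with NULL are dropped

Fix: Add an explicit OR reading IS NULL to include the missing-value rows

Corrected query:
SELECT id, kind, reading FROM sensors WHERE reading != 63.1 OR reading IS NULL

Result:
id | kind     | reading
---+----------+--------
1  | humidity | 25.3   
2  | humidity | 57.5   
3  | humidity | 1.6    
5  | temp     | 9.4    
6  | co2      | 71.7   
7  | humidity | NULL   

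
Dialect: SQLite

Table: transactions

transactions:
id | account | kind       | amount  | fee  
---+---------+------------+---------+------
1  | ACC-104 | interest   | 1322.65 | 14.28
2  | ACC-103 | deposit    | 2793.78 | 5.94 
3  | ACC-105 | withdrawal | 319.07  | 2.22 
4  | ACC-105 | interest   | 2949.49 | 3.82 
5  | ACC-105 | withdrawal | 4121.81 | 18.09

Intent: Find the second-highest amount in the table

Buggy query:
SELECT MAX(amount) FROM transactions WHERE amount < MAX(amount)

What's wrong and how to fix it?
Bug: The inner MAX is an aggregate inside WHERE, which is not allowed

Fix: Compute the overall MAX in a subquery, then take MAX of rows below it

Corrected query:
SELECT MAX(amount) FROM transactions WHERE amount < (SELECT MAX(amount) FROM transactions)

Result:
MAX(amount)
-----------
2949.49    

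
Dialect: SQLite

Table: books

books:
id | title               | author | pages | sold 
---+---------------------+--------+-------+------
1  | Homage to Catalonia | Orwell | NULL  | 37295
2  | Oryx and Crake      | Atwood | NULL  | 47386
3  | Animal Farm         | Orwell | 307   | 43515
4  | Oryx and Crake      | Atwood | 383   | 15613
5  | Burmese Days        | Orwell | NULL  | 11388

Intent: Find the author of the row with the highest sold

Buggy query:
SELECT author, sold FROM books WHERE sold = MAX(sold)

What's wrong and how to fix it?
Bug: WHERE is evaluated per row; an aggregate over the whole table isn't defined there

Fix: Use a subquery: WHERE sold = (SELECT MAX(sold) FROM books)

Corrected query:
SELECT author, sold FROM books WHERE sold = (SELECT MAX(sold) FROM books)

Result:
author | sold 
-------+------
Atwood | 47386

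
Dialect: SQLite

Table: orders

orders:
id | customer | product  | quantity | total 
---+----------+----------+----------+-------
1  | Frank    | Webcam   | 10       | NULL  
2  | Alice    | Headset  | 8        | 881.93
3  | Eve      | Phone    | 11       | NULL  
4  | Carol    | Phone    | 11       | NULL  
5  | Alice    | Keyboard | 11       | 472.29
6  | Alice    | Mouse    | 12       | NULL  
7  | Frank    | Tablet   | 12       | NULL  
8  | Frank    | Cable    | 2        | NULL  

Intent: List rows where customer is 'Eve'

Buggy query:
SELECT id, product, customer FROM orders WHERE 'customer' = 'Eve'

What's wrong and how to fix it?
Bug: Single quotes denote string literals in SQL; the column name is being compared as a constant string

Fix: Reference the column as customer without single quotes

Corrected query:
SELECT id, product, customer FROM orders WHERE customer = 'Eve'

Result:
id | product | customer
---+---------+---------
3  | Phone   | Eve     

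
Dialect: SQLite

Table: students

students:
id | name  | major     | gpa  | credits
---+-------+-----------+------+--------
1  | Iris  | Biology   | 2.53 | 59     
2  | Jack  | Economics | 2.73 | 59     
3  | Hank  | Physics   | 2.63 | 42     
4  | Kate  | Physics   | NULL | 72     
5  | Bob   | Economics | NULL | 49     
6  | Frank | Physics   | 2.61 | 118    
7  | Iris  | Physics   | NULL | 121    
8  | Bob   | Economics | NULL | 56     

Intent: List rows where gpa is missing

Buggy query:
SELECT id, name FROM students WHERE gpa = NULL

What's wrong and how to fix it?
Bug: Comparing to NULL with '=' never matches; NULL = NULL is unknown, not true

Fix: Use IS NULL to test for NULL

Corrected query:
SELECT id, name FROM students WHERE gpa IS NULL

Result:
id | name
---+-----
4  | Kate
5  | Bob 
7  | Iris
8  | Bob 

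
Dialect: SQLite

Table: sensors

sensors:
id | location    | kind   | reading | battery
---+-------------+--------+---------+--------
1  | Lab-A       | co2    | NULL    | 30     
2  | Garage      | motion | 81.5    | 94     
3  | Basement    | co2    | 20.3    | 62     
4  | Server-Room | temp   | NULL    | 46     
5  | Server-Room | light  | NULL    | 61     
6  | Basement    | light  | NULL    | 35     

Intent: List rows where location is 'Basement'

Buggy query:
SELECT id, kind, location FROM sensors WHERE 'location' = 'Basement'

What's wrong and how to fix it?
Bug: Single quotes denote string literals in SQL; the column name is being compared as a constant string

Fix: Remove the quotes around the column name (or use double quotes for an identifier)

Corrected query:
SELECT id, kind, location FROM sensors WHERE location = 'Basement'

Result:
id | kind  | location
---+-------+---------
3  | co2   | Basement
6  | light | Basement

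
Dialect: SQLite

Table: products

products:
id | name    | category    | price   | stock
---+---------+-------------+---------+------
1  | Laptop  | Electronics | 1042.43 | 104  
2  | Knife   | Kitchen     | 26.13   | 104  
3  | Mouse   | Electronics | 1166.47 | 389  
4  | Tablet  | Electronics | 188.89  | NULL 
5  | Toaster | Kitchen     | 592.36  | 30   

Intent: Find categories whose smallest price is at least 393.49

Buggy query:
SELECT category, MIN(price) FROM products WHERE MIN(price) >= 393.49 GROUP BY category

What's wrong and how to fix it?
Bug: MIN() in WHERE is a misuse of aggregate

Fix: Replace WHERE with HAVING after the GROUP BY

Corrected query:
SELECT category, MIN(price) FROM products GROUP BY category HAVING MIN(price) >= 393.49

Result:
(no rows)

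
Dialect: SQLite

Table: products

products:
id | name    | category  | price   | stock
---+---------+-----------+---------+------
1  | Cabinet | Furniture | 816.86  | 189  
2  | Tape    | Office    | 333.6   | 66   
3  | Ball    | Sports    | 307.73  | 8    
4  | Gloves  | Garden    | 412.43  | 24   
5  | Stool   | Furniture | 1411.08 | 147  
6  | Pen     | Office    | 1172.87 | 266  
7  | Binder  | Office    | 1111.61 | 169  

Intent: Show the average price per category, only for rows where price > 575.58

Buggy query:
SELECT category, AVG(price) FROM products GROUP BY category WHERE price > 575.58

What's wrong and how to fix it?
Bug: WHERE cannot follow GROUP BY

Fix: Place WHERE between FROM and GROUP BY

Corrected query:
SELECT category, AVG(price) FROM products WHERE price > 575.58 GROUP BY category

Result:
category  | AVG(price)
----------+-----------
Furniture | 1113.97   
Office    | 1142.24   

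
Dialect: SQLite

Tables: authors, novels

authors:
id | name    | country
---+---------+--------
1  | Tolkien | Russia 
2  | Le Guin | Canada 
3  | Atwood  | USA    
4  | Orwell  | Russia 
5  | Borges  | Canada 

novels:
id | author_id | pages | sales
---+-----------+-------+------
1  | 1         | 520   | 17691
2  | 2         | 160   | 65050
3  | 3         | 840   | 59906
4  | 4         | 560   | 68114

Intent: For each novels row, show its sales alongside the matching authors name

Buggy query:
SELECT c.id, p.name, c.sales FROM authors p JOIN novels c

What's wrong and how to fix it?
Bug: Missing join condition: each novels row is matched to all authors rows instead of just its own

Fix: Add ON c.author_id = p.id to the JOIN

Corrected query:
SELECT c.id, p.name, c.sales FROM authors p JOIN novels c ON c.author_id = p.id

Result:
id | name    | sales
---+---------+------
1  | Tolkien | 17691
2  | Le Guin | 65050
3  | Atwood  | 59906
4  | Orwell  | 68114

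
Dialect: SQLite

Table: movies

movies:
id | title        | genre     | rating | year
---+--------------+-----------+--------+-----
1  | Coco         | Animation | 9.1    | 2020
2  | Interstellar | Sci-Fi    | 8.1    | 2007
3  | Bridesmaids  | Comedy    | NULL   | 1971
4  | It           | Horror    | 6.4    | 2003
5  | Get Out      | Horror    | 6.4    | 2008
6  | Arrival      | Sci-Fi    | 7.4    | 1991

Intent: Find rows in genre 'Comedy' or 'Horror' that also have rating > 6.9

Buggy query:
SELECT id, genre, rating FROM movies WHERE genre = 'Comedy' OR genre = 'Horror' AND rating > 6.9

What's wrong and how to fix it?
Bug: Without parentheses, AND is evaluated before OR, so the rating filter only applies to the 'Horror' branch

Fix: Add parentheses around the OR so the AND applies to both alternatives

Corrected query:
SELECT id, genre, rating FROM movies WHERE (genre = 'Comedy' OR genre = 'Horror') AND rating > 6.9

Result:
(no rows)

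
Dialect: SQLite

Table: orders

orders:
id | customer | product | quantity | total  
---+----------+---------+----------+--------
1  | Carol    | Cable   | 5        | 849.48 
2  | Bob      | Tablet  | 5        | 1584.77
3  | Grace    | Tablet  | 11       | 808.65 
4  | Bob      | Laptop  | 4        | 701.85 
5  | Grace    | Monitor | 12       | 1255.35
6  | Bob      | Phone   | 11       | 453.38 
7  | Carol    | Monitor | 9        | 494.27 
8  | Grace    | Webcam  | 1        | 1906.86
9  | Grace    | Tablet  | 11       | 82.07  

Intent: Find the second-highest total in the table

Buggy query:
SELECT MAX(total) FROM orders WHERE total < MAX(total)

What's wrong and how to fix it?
Bug: MAX(total) on the right of the comparison is an aggregate-in-WHERE error

Fix: Put the inner MAX in a scalar subquery

Corrected query:
SELECT MAX(total) FROM orders WHERE total < (SELECT MAX(total) FROM orders)

Result:
MAX(total)
----------
1584.77   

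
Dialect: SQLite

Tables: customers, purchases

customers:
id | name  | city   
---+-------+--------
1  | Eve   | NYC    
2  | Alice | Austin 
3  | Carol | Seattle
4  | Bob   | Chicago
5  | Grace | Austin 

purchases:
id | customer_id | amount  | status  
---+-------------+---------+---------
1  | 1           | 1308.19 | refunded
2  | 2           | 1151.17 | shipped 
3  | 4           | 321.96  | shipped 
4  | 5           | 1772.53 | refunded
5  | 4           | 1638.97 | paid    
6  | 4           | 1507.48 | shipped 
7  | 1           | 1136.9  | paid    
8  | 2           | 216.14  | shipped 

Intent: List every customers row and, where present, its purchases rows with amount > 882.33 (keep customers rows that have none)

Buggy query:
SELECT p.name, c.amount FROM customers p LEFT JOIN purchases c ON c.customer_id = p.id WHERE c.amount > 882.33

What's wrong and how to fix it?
Bug: A WHERE condition on the right-hand table after LEFT JOIN drops unmatched parents

Fix: Put 'c.amount > 882.33' in the JOIN's ON clause instead of WHERE

Corrected query:
SELECT p.name, c.amount FROM customers p LEFT JOIN purchases c ON c.customer_id = p.id AND c.amount > 882.33

Result:
name  | amount 
------+--------
Eve   | 1136.9 
Eve   | 1308.19
Alice | 1151.17
Carol | NULL   
Bob   | 1507.48
Bob   | 1638.97
Grace | 1772.53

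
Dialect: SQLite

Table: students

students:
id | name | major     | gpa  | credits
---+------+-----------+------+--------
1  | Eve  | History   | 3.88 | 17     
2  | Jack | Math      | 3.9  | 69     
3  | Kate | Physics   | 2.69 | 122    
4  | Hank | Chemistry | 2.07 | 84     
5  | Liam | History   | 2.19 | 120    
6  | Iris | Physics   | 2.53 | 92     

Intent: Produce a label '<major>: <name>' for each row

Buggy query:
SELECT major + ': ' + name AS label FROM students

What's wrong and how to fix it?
Bug: SQLite uses || for string concatenation; + coerces text to numbers (yielding 0)

Fix: Use the || operator for string concatenation

Corrected query:
SELECT major || ': ' || name AS label FROM students

Result:
label          
---------------
History: Eve   
Math: Jack     
Physics: Kate  
Chemistry: Hank
History: Liam  
Physics: Iris  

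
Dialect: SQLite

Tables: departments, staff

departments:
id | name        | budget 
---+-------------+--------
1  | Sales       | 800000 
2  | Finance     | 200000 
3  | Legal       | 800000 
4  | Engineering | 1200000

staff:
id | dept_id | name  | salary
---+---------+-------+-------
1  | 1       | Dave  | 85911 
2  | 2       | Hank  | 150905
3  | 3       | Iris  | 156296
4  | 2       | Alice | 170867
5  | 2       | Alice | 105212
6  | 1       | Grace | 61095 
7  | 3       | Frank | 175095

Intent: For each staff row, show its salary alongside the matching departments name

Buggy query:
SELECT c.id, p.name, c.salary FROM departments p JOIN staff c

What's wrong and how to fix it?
Bug: Missing join condition: each staff row is matched to all departments rows instead of just its own

Fix: Add ON c.dept_id = p.id to the JOIN

Corrected query:
SELECT c.id, p.name, c.salary FROM departments p JOIN staff c ON c.dept_id = p.id

Result:
id | name    | salary
---+---------+-------
1  | Sales   | 85911 
2  | Finance | 150905
3  | Legal   | 156296
4  | Finance | 170867
5  | Finance | 105212
6  | Sales   | 61095 
7  | Legal   | 175095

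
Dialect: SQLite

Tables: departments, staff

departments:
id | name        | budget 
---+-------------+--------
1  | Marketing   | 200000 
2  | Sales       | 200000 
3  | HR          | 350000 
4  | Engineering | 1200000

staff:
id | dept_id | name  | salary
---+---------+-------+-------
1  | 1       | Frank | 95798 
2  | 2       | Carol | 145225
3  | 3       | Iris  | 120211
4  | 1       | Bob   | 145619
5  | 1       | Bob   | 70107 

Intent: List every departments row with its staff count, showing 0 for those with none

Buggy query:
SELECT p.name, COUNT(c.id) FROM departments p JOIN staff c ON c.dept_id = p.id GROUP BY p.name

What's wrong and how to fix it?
Bug: An inner join excludes parents with zero children

Fix: Switch to LEFT JOIN to retain unmatched parent rows

Corrected query:
SELECT p.name, COUNT(c.id) FROM departments p LEFT JOIN staff c ON c.dept_id = p.id GROUP BY p.name

Result:
name        | COUNT(c.id)
------------+------------
Engineering | 0          
HR          | 1          
Marketing   | 3          
Sales       | 1          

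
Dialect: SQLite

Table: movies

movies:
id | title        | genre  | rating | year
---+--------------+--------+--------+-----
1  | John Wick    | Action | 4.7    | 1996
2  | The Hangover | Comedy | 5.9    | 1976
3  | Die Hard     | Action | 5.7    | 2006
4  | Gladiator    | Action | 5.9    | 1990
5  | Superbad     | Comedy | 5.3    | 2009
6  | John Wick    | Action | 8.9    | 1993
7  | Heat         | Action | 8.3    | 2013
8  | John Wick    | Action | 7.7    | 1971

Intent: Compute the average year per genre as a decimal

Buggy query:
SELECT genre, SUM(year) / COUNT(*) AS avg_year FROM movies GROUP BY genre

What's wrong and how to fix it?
Bug: SUM(year) and COUNT(*) are both integers; the division truncates the fractional part

Fix: Cast one side to REAL so the division keeps the fractional part

Corrected query:
SELECT genre, SUM(year) * 1.0 / COUNT(*) AS avg_year FROM movies GROUP BY genre

Result:
genre  | avg_year   
-------+------------
Action | 1994.833333
Comedy | 1992.5     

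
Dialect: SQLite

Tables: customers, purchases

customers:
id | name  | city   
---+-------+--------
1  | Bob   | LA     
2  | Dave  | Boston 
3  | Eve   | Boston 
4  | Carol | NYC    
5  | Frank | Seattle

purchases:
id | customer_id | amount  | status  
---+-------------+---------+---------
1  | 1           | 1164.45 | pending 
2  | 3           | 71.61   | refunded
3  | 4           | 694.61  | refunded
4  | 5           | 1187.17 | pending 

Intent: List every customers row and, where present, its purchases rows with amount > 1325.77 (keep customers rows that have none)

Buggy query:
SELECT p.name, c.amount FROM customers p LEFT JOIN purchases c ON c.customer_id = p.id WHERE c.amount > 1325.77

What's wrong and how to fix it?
Bug: Filtering c.amount in WHERE discards the NULL rows produced by LEFT JOIN, turning it into an inner join

Fix: Put 'c.amount > 1325.77' in the JOIN's ON clause instead of WHERE

Corrected query:
SELECT p.name, c.amount FROM customers p LEFT JOIN purchases c ON c.customer_id = p.id AND c.amount > 1325.77

Result:
name  | amount
------+-------
Bob   | NULL  
Dave  | NULL  
Eve   | NULL  
Carol | NULL  
Frank | NULL  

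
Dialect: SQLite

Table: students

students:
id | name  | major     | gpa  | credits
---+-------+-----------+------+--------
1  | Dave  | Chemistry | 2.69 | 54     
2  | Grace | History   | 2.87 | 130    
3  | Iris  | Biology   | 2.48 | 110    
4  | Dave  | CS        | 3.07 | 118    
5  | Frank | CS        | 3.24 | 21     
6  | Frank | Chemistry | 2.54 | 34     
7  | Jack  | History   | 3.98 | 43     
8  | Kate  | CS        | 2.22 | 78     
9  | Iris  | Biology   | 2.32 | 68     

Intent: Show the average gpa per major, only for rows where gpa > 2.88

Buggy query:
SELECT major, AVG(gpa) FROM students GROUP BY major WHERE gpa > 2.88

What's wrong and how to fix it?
Bug: Row-level WHERE must come before GROUP BY in the clause order

Fix: Move the WHERE clause before GROUP BY

Corrected query:
SELECT major, AVG(gpa) FROM students WHERE gpa > 2.88 GROUP BY major

Result:
major   | AVG(gpa)
--------+---------
CS      | 3.155   
History | 3.98    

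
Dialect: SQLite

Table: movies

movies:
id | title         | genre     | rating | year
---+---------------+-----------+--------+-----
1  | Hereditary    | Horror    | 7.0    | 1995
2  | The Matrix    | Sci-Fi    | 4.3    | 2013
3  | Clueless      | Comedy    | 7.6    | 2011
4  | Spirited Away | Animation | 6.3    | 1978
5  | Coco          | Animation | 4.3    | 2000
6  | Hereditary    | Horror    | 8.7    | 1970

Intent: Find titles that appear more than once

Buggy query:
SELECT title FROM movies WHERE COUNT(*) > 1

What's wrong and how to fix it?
Bug: COUNT(*) is an aggregate and cannot be used in WHERE

Fix: GROUP BY title, then filter groups with HAVING COUNT(*) > 1

Corrected query:
SELECT title FROM movies GROUP BY title HAVING COUNT(*) > 1

Result:
title     
----------
Hereditary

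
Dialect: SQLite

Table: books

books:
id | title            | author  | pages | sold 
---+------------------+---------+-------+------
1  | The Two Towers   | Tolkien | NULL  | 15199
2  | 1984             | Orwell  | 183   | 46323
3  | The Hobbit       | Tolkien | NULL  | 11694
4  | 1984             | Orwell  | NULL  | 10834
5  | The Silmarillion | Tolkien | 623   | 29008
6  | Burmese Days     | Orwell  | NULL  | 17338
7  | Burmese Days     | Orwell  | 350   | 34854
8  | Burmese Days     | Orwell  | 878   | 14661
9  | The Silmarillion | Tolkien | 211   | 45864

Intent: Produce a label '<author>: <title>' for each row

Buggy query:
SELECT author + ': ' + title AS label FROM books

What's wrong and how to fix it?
Bug: '+' is numeric addition; on text columns SQLite converts them to 0 instead of concatenating

Fix: Replace + with || to concatenate text

Corrected query:
SELECT author || ': ' || title AS label FROM books

Result:
label                    
-------------------------
Tolkien: The Two Towers  
Orwell: 1984             
Tolkien: The Hobbit      
Orwell: 1984             
Tolkien: The Silmarillion
Orwell: Burmese Days     
Orwell: Burmese Days     
Orwell: Burmese Days     
Tolkien: The Silmarillion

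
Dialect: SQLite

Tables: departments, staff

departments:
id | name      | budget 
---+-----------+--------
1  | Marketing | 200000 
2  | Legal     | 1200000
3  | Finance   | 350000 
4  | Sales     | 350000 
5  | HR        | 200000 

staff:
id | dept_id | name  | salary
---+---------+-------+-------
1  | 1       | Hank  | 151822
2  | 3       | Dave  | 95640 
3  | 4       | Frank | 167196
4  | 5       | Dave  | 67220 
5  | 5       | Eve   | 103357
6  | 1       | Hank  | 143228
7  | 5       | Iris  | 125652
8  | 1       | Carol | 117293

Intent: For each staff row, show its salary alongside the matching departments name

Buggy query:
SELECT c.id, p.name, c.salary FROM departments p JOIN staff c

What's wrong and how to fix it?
Bug: JOIN with no ON clause produces a cartesian product; every staff row pairs with every departments row

Fix: Add ON c.dept_id = p.id to the JOIN

Corrected query:
SELECT c.id, p.name, c.salary FROM departments p JOIN staff c ON c.dept_id = p.id

Result:
id | name      | salary
---+-----------+-------
1  | Marketing | 151822
2  | Finance   | 95640 
3  | Sales     | 167196
4  | HR        | 67220 
5  | HR        | 103357
6  | Marketing | 143228
7  | HR        | 125652
8  | Marketing | 117293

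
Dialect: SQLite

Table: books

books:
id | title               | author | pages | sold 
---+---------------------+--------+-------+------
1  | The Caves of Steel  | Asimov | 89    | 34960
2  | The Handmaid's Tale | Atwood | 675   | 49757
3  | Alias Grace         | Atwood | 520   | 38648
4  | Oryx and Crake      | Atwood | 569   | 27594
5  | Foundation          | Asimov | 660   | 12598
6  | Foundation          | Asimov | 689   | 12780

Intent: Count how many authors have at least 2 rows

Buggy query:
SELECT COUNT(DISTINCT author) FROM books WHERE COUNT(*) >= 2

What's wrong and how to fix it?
Bug: WHERE filters individual rows, not groups, so a group-level COUNT is invalid there

Fix: Group first with HAVING COUNT(*) >= 2, then COUNT the resulting groups

Corrected query:
SELECT COUNT(*) FROM (SELECT author FROM books GROUP BY author HAVING COUNT(*) >= 2)

Result:
COUNT(*)
--------
2       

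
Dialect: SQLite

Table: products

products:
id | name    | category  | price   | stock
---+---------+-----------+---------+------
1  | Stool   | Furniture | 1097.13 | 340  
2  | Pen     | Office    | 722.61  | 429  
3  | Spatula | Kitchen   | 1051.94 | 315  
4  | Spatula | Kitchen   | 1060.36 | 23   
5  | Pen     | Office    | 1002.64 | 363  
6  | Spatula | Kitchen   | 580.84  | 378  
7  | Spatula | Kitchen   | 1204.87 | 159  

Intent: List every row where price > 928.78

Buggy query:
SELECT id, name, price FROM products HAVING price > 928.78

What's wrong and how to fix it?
Bug: This is a non-aggregate query (no GROUP BY, no aggregates), so in SQLite the HAVING clause is invalid here; a row-level condition belongs in WHERE

Fix: Use WHERE for row-level filtering

Corrected query:
SELECT id, name, price FROM products WHERE price > 928.78

Result:
id | name    | price  
---+---------+--------
1  | Stool   | 1097.13
3  | Spatula | 1051.94
4  | Spatula | 1060.36
5  | Pen     | 1002.64
7  | Spatula | 1204.87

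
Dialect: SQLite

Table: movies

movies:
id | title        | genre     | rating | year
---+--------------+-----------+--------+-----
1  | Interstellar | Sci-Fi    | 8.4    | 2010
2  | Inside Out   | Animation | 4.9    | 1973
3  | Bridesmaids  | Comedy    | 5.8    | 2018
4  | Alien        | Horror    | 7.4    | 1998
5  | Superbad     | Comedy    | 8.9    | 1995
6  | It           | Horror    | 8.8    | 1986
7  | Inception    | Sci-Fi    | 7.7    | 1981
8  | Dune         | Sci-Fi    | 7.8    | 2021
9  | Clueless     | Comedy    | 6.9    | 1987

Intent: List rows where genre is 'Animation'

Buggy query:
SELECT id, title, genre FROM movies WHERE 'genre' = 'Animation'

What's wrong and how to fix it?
Bug: 'genre' in single quotes is a string literal, not the column; the comparison is literal-vs-literal and never true

Fix: Remove the quotes around the column name (or use double quotes for an identifier)

Corrected query:
SELECT id, title, genre FROM movies WHERE genre = 'Animation'

Result:
id | title      | genre    
---+------------+----------
2  | Inside Out | Animation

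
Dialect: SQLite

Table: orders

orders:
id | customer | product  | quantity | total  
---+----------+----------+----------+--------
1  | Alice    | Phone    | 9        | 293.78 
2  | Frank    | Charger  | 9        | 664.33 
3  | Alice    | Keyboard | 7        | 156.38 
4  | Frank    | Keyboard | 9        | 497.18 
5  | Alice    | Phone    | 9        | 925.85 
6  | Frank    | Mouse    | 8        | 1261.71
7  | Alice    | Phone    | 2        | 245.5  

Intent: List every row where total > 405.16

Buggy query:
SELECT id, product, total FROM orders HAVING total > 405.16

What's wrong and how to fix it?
Bug: This is a non-aggregate query (no GROUP BY, no aggregates), so in SQLite the HAVING clause is invalid here; a row-level condition belongs in WHERE

Fix: Replace HAVING with WHERE since the condition applies to individual rows

Corrected query:
SELECT id, product, total FROM orders WHERE total > 405.16

Result:
id | product  | total  
---+----------+--------
2  | Charger  | 664.33 
4  | Keyboard | 497.18 
5  | Phone    | 925.85 
6  | Mouse    | 1261.71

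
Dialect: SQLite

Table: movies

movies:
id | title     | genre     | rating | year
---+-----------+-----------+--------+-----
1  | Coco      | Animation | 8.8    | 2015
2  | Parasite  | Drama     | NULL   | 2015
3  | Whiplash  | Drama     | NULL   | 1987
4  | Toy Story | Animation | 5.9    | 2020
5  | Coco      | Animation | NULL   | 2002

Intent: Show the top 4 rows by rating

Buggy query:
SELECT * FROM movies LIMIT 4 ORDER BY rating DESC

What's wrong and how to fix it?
Bug: ORDER BY cannot follow LIMIT; LIMIT is the final clause

Fix: Sort with ORDER BY, then apply LIMIT

Corrected query:
SELECT * FROM movies ORDER BY rating DESC LIMIT 4

Result:
id | title     | genre     | rating | year
---+-----------+-----------+--------+-----
1  | Coco      | Animation | 8.8    | 2015
4  | Toy Story | Animation | 5.9    | 2020
2  | Parasite  | Drama     | NULL   | 2015
3  | Whiplash  | Drama     | NULL   | 1987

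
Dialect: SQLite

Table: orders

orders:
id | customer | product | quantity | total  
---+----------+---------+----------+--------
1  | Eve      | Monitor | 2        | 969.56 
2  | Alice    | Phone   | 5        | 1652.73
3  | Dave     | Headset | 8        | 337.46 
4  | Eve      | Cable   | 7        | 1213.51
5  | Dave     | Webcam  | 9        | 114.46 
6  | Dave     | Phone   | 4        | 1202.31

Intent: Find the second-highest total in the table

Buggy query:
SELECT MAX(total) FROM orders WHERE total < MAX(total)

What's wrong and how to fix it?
Bug: The inner MAX is an aggregate inside WHERE, which is not allowed

Fix: Put the inner MAX in a scalar subquery

Corrected query:
SELECT MAX(total) FROM orders WHERE total < (SELECT MAX(total) FROM orders)

Result:
MAX(total)
----------
1213.51   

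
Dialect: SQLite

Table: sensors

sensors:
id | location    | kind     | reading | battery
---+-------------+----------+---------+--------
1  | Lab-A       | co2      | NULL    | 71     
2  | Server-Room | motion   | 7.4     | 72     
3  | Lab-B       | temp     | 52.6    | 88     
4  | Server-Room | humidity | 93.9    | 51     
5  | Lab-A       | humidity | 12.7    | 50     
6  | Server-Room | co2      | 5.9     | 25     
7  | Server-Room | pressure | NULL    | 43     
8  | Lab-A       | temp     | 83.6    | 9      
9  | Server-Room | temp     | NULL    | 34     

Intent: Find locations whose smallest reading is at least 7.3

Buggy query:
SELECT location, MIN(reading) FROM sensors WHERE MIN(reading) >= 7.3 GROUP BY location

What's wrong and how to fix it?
Bug: Aggregates like MIN are computed per group after WHERE runs

Fix: Use HAVING for the per-group MIN condition

Corrected query:
SELECT location, MIN(reading) FROM sensors GROUP BY location HAVING MIN(reading) >= 7.3

Result:
location | MIN(reading)
---------+-------------
Lab-A    | 12.7        
Lab-B    | 52.6        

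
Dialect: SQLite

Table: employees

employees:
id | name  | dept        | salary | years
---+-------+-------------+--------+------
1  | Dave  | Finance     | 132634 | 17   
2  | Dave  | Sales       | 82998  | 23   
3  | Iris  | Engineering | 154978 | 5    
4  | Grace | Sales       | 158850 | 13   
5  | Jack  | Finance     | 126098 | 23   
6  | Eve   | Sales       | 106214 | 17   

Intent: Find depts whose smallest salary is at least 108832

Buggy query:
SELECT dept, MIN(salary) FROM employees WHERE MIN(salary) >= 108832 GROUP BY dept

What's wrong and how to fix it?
Bug: Aggregates like MIN are computed per group after WHERE runs

Fix: Replace WHERE with HAVING after the GROUP BY

Corrected query:
SELECT dept, MIN(salary) FROM employees GROUP BY dept HAVING MIN(salary) >= 108832

Result:
dept        | MIN(salary)
------------+------------
Engineering | 154978     
Finance     | 126098     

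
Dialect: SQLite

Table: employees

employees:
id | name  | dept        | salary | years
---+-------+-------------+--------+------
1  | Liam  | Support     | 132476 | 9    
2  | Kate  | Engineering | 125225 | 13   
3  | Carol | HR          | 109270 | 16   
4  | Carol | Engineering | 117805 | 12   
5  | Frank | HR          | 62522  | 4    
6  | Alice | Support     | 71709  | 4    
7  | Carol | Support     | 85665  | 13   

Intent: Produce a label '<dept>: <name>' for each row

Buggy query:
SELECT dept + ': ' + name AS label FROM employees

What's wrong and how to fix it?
Bug: '+' is numeric addition; on text columns SQLite converts them to 0 instead of concatenating

Fix: Replace + with || to concatenate text

Corrected query:
SELECT dept || ': ' || name AS label FROM employees

Result:
label             
------------------
Support: Liam     
Engineering: Kate 
HR: Carol         
Engineering: Carol
HR: Frank         
Support: Alice    
Support: Carol    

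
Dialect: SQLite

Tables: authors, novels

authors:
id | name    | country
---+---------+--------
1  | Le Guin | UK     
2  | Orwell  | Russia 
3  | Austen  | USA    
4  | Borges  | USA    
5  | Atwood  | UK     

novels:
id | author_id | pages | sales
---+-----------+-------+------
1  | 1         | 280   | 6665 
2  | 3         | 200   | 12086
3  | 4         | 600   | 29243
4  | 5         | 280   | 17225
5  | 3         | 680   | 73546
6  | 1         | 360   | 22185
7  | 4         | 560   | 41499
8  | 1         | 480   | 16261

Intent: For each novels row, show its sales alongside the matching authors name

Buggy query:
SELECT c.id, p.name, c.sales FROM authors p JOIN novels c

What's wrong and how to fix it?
Bug: Missing join condition: each novels row is matched to all authors rows instead of just its own

Fix: Add ON c.author_id = p.id to the JOIN

Corrected query:
SELECT c.id, p.name, c.sales FROM authors p JOIN novels c ON c.author_id = p.id

Result:
id | name    | sales
---+---------+------
1  | Le Guin | 6665 
2  | Austen  | 12086
3  | Borges  | 29243
4  | Atwood  | 17225
5  | Austen  | 73546
6  | Le Guin | 22185
7  | Borges  | 41499
8  | Le Guin | 16261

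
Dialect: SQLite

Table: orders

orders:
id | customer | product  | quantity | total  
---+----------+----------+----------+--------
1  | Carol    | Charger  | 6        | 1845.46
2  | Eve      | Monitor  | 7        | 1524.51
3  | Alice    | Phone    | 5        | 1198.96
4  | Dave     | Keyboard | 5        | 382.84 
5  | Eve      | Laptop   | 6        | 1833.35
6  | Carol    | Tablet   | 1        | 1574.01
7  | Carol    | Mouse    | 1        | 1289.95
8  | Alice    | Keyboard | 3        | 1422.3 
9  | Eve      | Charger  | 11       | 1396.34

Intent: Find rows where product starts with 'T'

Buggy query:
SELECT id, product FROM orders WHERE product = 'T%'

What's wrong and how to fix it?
Bug: Wildcards only work with LIKE; '=' treats '%' as a literal character

Fix: Replace '=' with LIKE so 'T%' is treated as a pattern

Corrected query:
SELECT id, product FROM orders WHERE product LIKE 'T%'

Result:
id | product
---+--------
6  | Tablet 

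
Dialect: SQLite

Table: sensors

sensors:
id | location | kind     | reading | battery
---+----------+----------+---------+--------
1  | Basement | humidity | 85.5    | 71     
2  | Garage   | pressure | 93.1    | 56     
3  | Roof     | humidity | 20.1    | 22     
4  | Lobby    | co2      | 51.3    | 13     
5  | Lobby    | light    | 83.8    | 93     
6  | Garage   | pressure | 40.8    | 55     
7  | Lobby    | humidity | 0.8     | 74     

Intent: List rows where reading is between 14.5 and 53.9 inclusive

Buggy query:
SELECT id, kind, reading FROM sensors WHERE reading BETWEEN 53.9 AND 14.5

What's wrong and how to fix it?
Bug: BETWEEN expects the lower bound first; with 53.9 AND 14.5 the range is empty

Fix: Write BETWEEN 14.5 AND 53.9

Corrected query:
SELECT id, kind, reading FROM sensors WHERE reading BETWEEN 14.5 AND 53.9

Result:
id | kind     | reading
---+----------+--------
3  | humidity | 20.1   
4  | co2      | 51.3   
6  | pressure | 40.8   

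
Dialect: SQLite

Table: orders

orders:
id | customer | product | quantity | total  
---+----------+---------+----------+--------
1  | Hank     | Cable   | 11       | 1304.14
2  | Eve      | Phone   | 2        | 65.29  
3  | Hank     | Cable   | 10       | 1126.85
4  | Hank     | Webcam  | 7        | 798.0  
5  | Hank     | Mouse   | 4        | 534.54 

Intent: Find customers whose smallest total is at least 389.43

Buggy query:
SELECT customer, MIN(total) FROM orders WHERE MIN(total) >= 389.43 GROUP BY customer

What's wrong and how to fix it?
Bug: MIN() in WHERE is a misuse of aggregate

Fix: Use HAVING for the per-group MIN condition

Corrected query:
SELECT customer, MIN(total) FROM orders GROUP BY customer HAVING MIN(total) >= 389.43

Result:
customer | MIN(total)
---------+-----------
Hank     | 534.54    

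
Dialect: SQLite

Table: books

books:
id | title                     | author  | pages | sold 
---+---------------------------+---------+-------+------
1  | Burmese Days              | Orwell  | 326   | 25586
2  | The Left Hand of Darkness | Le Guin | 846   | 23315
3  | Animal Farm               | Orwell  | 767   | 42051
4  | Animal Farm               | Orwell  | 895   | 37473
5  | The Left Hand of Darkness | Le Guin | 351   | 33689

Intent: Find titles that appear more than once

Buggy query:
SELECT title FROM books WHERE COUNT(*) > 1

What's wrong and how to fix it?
Bug: COUNT(*) is an aggregate and cannot be used in WHERE

Fix: GROUP BY title, then filter groups with HAVING COUNT(*) > 1

Corrected query:
SELECT title FROM books GROUP BY title HAVING COUNT(*) > 1

Result:
title                    
-------------------------
Animal Farm              
The Left Hand of Darkness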